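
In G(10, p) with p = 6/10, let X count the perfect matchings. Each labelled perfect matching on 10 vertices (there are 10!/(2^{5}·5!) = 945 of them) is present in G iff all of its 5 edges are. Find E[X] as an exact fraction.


K_10 has 10!/(2^{5}·5!) = 945 labelled perfect matchings.
For each such perfect matching H, let X_H = 1 if all 5 edges of H are present in G. Then P[X_H = 1] = p^{5} = (3/5)^{5} = 243/3125.
By linearity: E[X] = Σ_H E[X_H] = 945 · p^{5} = 945 · 243/3125 = 45927/625.
Numerically: E[X] ≈ 73.4832.

E[X] = 945 · (3/5)^{5} = 45927/625 ≈ 73.4832.


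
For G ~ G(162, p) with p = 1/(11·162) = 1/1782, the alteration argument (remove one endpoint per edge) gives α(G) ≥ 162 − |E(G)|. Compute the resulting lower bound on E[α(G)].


E[|E(G)|] = C(162, 2)·p = 13041 · (1/1782) = 161/22.
E[α(G)] ≥ n − E[|E(G)|] = 162 − 161/22 = 3403/22.
Numerically: ≈ 154.68182.
(This is only a lower bound; the true E[α(G)] may be larger.)

E[α(G)] ≥ 3403/22 ≈ 154.68182.


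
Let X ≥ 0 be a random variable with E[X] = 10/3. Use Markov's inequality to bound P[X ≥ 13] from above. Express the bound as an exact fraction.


μ = E[X] = 10/3, a = 13.
Markov: P[X ≥ 13] ≤ μ/a = (10/3)/13 = 10/39.
Numerically: ≈ 0.25641.
(Since a = 13 > μ = 3.33333, the bound 10/39 is < 1 and informative.)

P[X ≥ 13] ≤ 10/39 ≈ 0.25641.


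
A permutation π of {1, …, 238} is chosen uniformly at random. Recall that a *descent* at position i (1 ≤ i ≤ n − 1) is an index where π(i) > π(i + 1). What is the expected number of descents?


Write X = Σ X_I over i = 1, …, 237, with X_I the indicator of one descent.
There are 237 indicators.
For each fixed i, the pair (π(i), π(i+1)) is a uniformly random ordered pair of distinct values from {1, …, 238}; by symmetry P[π(i) > π(i+1)] = 1/2.
By linearity: E[X] = 237 · (1/2) = (238 − 1) · (1/2) = 237/2 ≈ 118.5000.

E[X] = 237/2 = 118.5000.


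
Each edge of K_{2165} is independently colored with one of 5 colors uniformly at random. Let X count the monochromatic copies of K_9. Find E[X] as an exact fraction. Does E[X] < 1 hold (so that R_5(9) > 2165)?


E[X] = C(2165, 9) · 5^{1 − 36} = 2832220612024886803272630 · 5^{−35} = 2832220612024886803272630/2910383045673370361328125.
As a reduced fraction: E[X] = 566444122404977360654526/582076609134674072265625 ≈ 0.9731.
Is E[X] < 1? YES.
Since E[X] < 1, there exists a 5-coloring of K_{2165} with no monochromatic K_9; hence R_5(9) > 2165.

E[X] = 566444122404977360654526/582076609134674072265625 ≈ 0.9731; E[X] < 1, so R_5(9) > 2165.


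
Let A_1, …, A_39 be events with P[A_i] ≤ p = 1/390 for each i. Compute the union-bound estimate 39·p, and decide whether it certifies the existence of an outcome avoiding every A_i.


Union bound: P[∪_{i=1}^{39} A_i] ≤ Σ_i P[A_i] ≤ 39·p = 39·(1/390) = 1/10.
Numerically: 1/10 ≈ 0.10000.
Is 1/10 < 1? YES.
Since P[∪ A_i] ≤ 1/10 < 1, the complement has P[∩ A_i^c] ≥ 1 − 1/10 = 9/10 > 0, so some outcome avoids every A_i.

39·p = 1/10 ≈ 0.10000; existence CERTIFIED by the union bound.


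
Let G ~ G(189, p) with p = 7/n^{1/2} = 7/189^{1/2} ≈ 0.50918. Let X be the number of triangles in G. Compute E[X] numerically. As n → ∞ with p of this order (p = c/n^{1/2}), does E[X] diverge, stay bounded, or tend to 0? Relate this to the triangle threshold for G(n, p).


Number of potential triangles: C(189, 3) = 1107414.
Each occurs with probability p³ ≈ (0.50918)³ ≈ 1.3200835e-01.
By linearity: E[X] = C(189, 3)·p³ ≈ 1107414 · 1.3200835e-01 ≈ 146187.89862.
Since α = 1/2 < 1, p = c/n^{1/2} ≫ 1/n is above the triangle threshold p ~ 1/n. Asymptotically E[X] ~ (c³/6)·n^{3(1−α)} = (7³/6)·n^{1.5} → ∞; triangles are abundant w.h.p.

E[X] ≈ 146187.89862; in regime p = Θ(1/n^{1/2}) E[X] diverges (above the triangle threshold p ~ 1/n).


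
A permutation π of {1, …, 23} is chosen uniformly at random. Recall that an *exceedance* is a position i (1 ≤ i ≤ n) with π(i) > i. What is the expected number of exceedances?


Write X = Σ_{i=1}^{23} X_i, where X_i = 1_{π(i) > i}.
For each fixed i, π(i) is uniform over {1, …, 23} (marginal of a uniform permutation), so P[π(i) > i] = (n − i)/n. Summing: Σ_{i=1}^{23} (n − i)/n = (0 + 1 + … + 22)/23 = 23(23 − 1)/(2·23) = (23 − 1)/2.
Hence E[X] = Σ_{i=1}^{23} (23 − i)/23 = 11 ≈ 11.000000.

E[X] = 11 = 11.000000.


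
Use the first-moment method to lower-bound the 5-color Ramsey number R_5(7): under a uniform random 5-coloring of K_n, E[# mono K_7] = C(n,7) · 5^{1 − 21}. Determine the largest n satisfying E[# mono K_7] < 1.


We need C(n, 7) · 5^{1 − 21} < 1, i.e. C(n, 7) < 5^{21 − 1} = 95367431640625.
Check values of n near the boundary:
  n = 337: C(337, 7) = 91989916924632; 91989916924632 < 95367431640625? YES
  n = 338: C(338, 7) = 93935323022736; 93935323022736 < 95367431640625? YES
  n = 339: C(339, 7) = 95915887062372; 95915887062372 < 95367431640625? NO
  n = 340: C(340, 7) = 97932136940560; 97932136940560 < 95367431640625? NO
The largest n with C(n, 7) < 95367431640625 is n = 338 (where E[X] = 93935323022736/95367431640625 ≈ 0.98498). Hence R_5(7) > 338, i.e. R_5(7) ≥ 339.

Largest n = 338; hence R_5(7) > 338.


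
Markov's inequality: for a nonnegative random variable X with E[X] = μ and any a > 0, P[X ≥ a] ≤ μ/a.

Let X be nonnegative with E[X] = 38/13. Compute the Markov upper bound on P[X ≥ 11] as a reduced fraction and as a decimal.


μ = E[X] = 38/13, a = 11.
Markov: P[X ≥ 11] ≤ μ/a = (38/13)/11 = 38/143.
Numerically: ≈ 0.265734.
(Since a = 11 > μ = 2.923077, the bound 38/143 is < 1 and informative.)

P[X ≥ 11] ≤ 38/143 ≈ 0.265734.


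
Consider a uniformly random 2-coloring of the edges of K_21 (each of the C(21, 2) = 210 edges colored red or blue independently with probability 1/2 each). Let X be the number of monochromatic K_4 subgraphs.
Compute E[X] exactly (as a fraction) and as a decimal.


Let X = Σ_S X_S over the C(21, 4) = 5985 subsets S of size 4, where X_S = 1 if the K_4 on S is monochromatic.
For a fixed S, the K_4 on S has C(4, 2) = 6 edges. P[all 6 edges red] = (1/2)^6, and likewise for blue, so P[monochromatic] = 2·(1/2)^6 = 2^{1 − 6} = 1/32.
By linearity of expectation: E[X] = C(21, 4) · 2^{1 − 6} = 5985 · 1/32 = 5985/32.
Numerically: E[X] ≈ 187.031250.

E[X] = C(21,4)·2^(1−C(4,2)) = 5985/32 ≈ 187.031250.


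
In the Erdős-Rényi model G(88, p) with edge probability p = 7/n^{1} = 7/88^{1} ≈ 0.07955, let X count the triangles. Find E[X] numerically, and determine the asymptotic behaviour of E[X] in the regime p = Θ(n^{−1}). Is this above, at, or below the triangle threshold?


Number of potential triangles: C(88, 3) = 109736.
Each occurs with probability p³ ≈ (0.07955)³ ≈ 5.033222e-04.
By linearity: E[X] = C(88, 3)·p³ ≈ 109736 · 5.033222e-04 ≈ 55.2326.
Here α = 1, so p = 7/n is exactly at the triangle threshold p ~ 1/n. Asymptotically E[X] → c³/6 = 7³/6 = 343/6 ≈ 57.1667, a bounded constant. In this regime the triangle count is asymptotically Poisson(c³/6).

E[X] ≈ 55.2326; in regime p = Θ(1/n^{1}) E[X] stays bounded (at the triangle threshold p ~ 1/n).


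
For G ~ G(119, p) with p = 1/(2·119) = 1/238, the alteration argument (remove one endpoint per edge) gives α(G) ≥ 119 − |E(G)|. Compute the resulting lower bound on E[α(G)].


E[|E(G)|] = C(119, 2)·p = 7021 · (1/238) = 59/2.
E[α(G)] ≥ n − E[|E(G)|] = 119 − 59/2 = 179/2.
Numerically: ≈ 89.5000.
(This is only a lower bound; the true E[α(G)] may be larger.)

E[α(G)] ≥ 179/2 ≈ 89.5000.


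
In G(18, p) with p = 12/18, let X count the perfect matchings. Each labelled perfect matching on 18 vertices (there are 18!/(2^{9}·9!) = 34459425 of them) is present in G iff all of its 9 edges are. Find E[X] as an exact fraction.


K_18 has 18!/(2^{9}·9!) = 34459425 labelled perfect matchings.
For each such perfect matching H, let X_H = 1 if all 9 edges of H are present in G. Then P[X_H = 1] = p^{9} = (2/3)^{9} = 512/19683.
Summing the indicators: E[X] = Σ_H E[X_H] = 34459425 · p^{9} = 34459425 · 512/19683 = 217817600/243.
Numerically: E[X] ≈ 896369.

E[X] = 34459425 · (2/3)^{9} = 217817600/243 ≈ 896369.


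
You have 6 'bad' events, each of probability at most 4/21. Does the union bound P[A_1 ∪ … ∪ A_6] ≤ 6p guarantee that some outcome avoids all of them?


Union bound: P[∪_{i=1}^{6} A_i] ≤ Σ_i P[A_i] ≤ 6·p = 6·(4/21) = 8/7.
Numerically: 8/7 ≈ 1.1429.
Is 8/7 < 1? NO.
Since the bound 8/7 is ≥ 1, the union bound is uninformative here; it does NOT by itself certify existence.

6·p = 8/7 ≈ 1.1429; existence NOT certified by the union bound.


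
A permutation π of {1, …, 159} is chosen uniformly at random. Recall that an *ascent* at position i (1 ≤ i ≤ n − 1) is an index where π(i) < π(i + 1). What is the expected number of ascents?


Write X = Σ X_I over i = 1, …, 158, with X_I the indicator of one ascent.
There are 158 indicators.
For each fixed i, the pair (π(i), π(i+1)) is a uniformly random ordered pair of distinct values from {1, …, 159}; by symmetry P[π(i) < π(i+1)] = 1/2.
By linearity: E[X] = 158 · (1/2) = (159 − 1) · (1/2) = 79 ≈ 79.0000.

E[X] = 79 = 79.0000.


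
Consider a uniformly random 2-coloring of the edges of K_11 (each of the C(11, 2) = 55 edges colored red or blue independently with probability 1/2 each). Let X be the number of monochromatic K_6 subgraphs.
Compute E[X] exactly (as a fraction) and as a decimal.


Let X = Σ_S X_S over the C(11, 6) = 462 subsets S of size 6, where X_S = 1 if the K_6 on S is monochromatic.
For a fixed S, the K_6 on S has C(6, 2) = 15 edges. P[all 15 edges red] = (1/2)^15, and likewise for blue, so P[monochromatic] = 2·(1/2)^15 = 2^{1 − 15} = 1/16384.
By linearity: E[X] = C(11, 6) · 2^{1 − 15} = 462 · 1/16384 = 231/8192.
Numerically: E[X] ≈ 0.028.

E[X] = C(11,6)·2^(1−C(6,2)) = 231/8192 ≈ 0.028.


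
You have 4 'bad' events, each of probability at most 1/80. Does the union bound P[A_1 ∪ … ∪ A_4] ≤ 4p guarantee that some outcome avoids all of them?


Union bound: P[∪_{i=1}^{4} A_i] ≤ Σ_i P[A_i] ≤ 4·p = 4·(1/80) = 1/20.
Numerically: 1/20 ≈ 0.05000.
Is 1/20 < 1? YES.
Since P[∪ A_i] ≤ 1/20 < 1, the complement has P[∩ A_i^c] ≥ 1 − 1/20 = 19/20 > 0, so some outcome avoids every A_i.

4·p = 1/20 ≈ 0.05000; existence CERTIFIED by the union bound.


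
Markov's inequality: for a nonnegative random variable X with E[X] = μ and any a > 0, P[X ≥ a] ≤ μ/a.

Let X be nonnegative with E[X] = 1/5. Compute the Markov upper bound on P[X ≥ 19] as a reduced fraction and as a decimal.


μ = E[X] = 1/5, a = 19.
Markov: P[X ≥ 19] ≤ μ/a = (1/5)/19 = 1/95.
Numerically: ≈ 0.0105.
(Since a = 19 > μ = 0.2000, the bound 1/95 is < 1 and informative.)

P[X ≥ 19] ≤ 1/95 ≈ 0.0105.


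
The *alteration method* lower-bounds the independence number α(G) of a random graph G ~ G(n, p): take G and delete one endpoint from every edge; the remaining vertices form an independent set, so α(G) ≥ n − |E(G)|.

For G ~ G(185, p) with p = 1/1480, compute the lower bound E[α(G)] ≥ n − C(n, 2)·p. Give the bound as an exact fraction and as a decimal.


E[|E(G)|] = C(185, 2)·p = 17020 · (1/1480) = 23/2.
E[α(G)] ≥ n − E[|E(G)|] = 185 − 23/2 = 347/2.
Numerically: ≈ 173.5000.
(This is only a lower bound; the true E[α(G)] may be larger.)

E[α(G)] ≥ 347/2 ≈ 173.5000.


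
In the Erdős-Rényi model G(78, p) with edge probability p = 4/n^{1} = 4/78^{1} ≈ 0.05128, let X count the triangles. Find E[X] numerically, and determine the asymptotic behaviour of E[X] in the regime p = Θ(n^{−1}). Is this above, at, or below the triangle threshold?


Number of potential triangles: C(78, 3) = 76076.
Each occurs with probability p³ ≈ (0.05128)³ ≈ 1.348640e-04.
By linearity: E[X] = C(78, 3)·p³ ≈ 76076 · 1.348640e-04 ≈ 10.2599.
Here α = 1, so p = 4/n is exactly at the triangle threshold p ~ 1/n. Asymptotically E[X] → c³/6 = 4³/6 = 32/3 ≈ 10.6667, a bounded constant. In this regime the triangle count is asymptotically Poisson(c³/6).

E[X] ≈ 10.2599; in regime p = Θ(1/n^{1}) E[X] stays bounded (at the triangle threshold p ~ 1/n).


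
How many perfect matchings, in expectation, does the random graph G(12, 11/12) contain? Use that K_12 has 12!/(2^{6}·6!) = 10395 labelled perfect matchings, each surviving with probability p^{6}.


K_12 has 12!/(2^{6}·6!) = 10395 labelled perfect matchings.
For each such perfect matching H, let X_H = 1 if all 6 edges of H are present in G. Then P[X_H = 1] = p^{6} = (11/12)^{6} = 1771561/2985984.
By linearity of expectation: E[X] = Σ_H E[X_H] = 10395 · p^{6} = 10395 · 1771561/2985984 = 682050985/110592.
Numerically: E[X] ≈ 6167.3.

E[X] = 10395 · (11/12)^{6} = 682050985/110592 ≈ 6167.3.


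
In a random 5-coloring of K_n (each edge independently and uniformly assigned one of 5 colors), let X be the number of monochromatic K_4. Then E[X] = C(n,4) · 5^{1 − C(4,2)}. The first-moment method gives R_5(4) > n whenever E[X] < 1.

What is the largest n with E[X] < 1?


We need C(n, 4) · 5^{1 − 6} < 1, i.e. C(n, 4) < 5^{6 − 1} = 3125.
Check values of n near the boundary:
  n = 15: C(15, 4) = 1365; 1365 < 3125? YES
  n = 16: C(16, 4) = 1820; 1820 < 3125? YES
  n = 17: C(17, 4) = 2380; 2380 < 3125? YES
  n = 18: C(18, 4) = 3060; 3060 < 3125? YES
  n = 19: C(19, 4) = 3876; 3876 < 3125? NO
  n = 20: C(20, 4) = 4845; 4845 < 3125? NO
The largest n with C(n, 4) < 3125 is n = 18 (where E[X] = 612/625 ≈ 0.979200). Hence R_5(4) > 18, i.e. R_5(4) ≥ 19.

Largest n = 18; hence R_5(4) > 18.


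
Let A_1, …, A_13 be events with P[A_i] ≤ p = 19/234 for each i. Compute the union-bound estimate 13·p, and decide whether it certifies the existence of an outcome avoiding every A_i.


Union bound: P[∪_{i=1}^{13} A_i] ≤ Σ_i P[A_i] ≤ 13·p = 13·(19/234) = 19/18.
Numerically: 19/18 ≈ 1.05556.
Is 19/18 < 1? NO.
Since the bound 19/18 is ≥ 1, the union bound is uninformative here; it does NOT by itself certify existence.

13·p = 19/18 ≈ 1.05556; existence NOT certified by the union bound.


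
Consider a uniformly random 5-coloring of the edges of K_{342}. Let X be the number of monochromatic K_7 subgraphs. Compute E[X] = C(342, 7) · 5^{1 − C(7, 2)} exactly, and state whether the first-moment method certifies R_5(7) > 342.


E[X] = C(342, 7) · 5^{1 − 21} = 102073837467888 · 5^{−20} = 102073837467888/95367431640625.
As a reduced fraction: E[X] = 102073837467888/95367431640625 ≈ 1.070322.
Is E[X] < 1? NO.
Since E[X] ≥ 1, the first-moment bound is inconclusive at n = 342; it does NOT by itself certify R_5(7) > 342.

E[X] = 102073837467888/95367431640625 ≈ 1.070322; E[X] ≥ 1; first-moment method inconclusive here.


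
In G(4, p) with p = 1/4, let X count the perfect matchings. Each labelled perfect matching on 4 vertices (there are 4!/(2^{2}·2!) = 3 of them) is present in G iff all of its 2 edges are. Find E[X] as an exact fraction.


K_4 has 4!/(2^{2}·2!) = 3 labelled perfect matchings.
For each such perfect matching H, let X_H = 1 if all 2 edges of H are present in G. Then P[X_H = 1] = p^{2} = (1/4)^{2} = 1/16.
By linearity of expectation: E[X] = Σ_H E[X_H] = 3 · p^{2} = 3 · 1/16 = 3/16.
Numerically: E[X] ≈ 0.1875.

E[X] = 3 · (1/4)^{2} = 3/16 ≈ 0.1875.


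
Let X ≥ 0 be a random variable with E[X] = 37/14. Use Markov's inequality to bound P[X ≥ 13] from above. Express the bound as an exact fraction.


μ = E[X] = 37/14, a = 13.
Markov: P[X ≥ 13] ≤ μ/a = (37/14)/13 = 37/182.
Numerically: ≈ 0.20330.
(Since a = 13 > μ = 2.64286, the bound 37/182 is < 1 and informative.)

P[X ≥ 13] ≤ 37/182 ≈ 0.20330.


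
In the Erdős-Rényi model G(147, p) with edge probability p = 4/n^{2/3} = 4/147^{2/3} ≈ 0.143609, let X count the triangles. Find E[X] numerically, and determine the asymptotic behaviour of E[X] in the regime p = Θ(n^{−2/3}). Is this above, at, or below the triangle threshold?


Number of potential triangles: C(147, 3) = 518665.
Each occurs with probability p³ ≈ (0.143609)³ ≈ 2.96172891e-03.
By linearity: E[X] = C(147, 3)·p³ ≈ 518665 · 2.96172891e-03 ≈ 1536.145125.
Since α = 2/3 < 1, p = c/n^{2/3} ≫ 1/n is above the triangle threshold p ~ 1/n. Asymptotically E[X] ~ (c³/6)·n^{3(1−α)} = (4³/6)·n^{1} → ∞; triangles are abundant w.h.p.

E[X] ≈ 1536.145125; in regime p = Θ(1/n^{2/3}) E[X] diverges (above the triangle threshold p ~ 1/n).


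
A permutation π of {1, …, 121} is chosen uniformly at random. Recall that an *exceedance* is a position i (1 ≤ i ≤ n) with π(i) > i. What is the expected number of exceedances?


Write X = Σ_{i=1}^{121} X_i, where X_i = 1_{π(i) > i}.
For each fixed i, π(i) is uniform over {1, …, 121} (marginal of a uniform permutation), so P[π(i) > i] = (n − i)/n. Summing: Σ_{i=1}^{121} (n − i)/n = (0 + 1 + … + 120)/121 = 121(121 − 1)/(2·121) = (121 − 1)/2.
Hence E[X] = Σ_{i=1}^{121} (121 − i)/121 = 60 ≈ 60.0000.

E[X] = 60 = 60.0000.


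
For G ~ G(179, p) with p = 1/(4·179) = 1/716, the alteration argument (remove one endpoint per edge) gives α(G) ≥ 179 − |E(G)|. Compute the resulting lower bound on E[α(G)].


E[|E(G)|] = C(179, 2)·p = 15931 · (1/716) = 89/4.
E[α(G)] ≥ n − E[|E(G)|] = 179 − 89/4 = 627/4.
Numerically: ≈ 156.750000.
(This is only a lower bound; the true E[α(G)] may be larger.)

E[α(G)] ≥ 627/4 ≈ 156.750000.


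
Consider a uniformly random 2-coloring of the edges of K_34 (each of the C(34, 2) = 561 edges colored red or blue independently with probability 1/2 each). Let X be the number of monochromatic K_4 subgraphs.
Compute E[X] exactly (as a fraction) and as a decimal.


Let X = Σ_S X_S over the C(34, 4) = 46376 subsets S of size 4, where X_S = 1 if the K_4 on S is monochromatic.
For a fixed S, the K_4 on S has C(4, 2) = 6 edges. P[all 6 edges red] = (1/2)^6, and likewise for blue, so P[monochromatic] = 2·(1/2)^6 = 2^{1 − 6} = 1/32.
By linearity: E[X] = C(34, 4) · 2^{1 − 6} = 46376 · 1/32 = 5797/4.
Numerically: E[X] ≈ 1449.250000.

E[X] = C(34,4)·2^(1−C(4,2)) = 5797/4 ≈ 1449.250000.


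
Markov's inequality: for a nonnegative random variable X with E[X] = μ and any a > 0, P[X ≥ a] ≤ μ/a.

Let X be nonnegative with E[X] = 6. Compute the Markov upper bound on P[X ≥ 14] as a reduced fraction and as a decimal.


μ = E[X] = 6, a = 14.
Markov: P[X ≥ 14] ≤ μ/a = (6)/14 = 3/7.
Numerically: ≈ 0.429.
(Since a = 14 > μ = 6.000, the bound 3/7 is < 1 and informative.)

P[X ≥ 14] ≤ 3/7 ≈ 0.429.


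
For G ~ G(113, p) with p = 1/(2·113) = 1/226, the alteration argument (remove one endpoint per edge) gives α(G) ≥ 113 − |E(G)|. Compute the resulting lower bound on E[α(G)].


E[|E(G)|] = C(113, 2)·p = 6328 · (1/226) = 28.
E[α(G)] ≥ n − E[|E(G)|] = 113 − 28 = 85.
Numerically: ≈ 85.00000.
(This is only a lower bound; the true E[α(G)] may be larger.)

E[α(G)] ≥ 85 ≈ 85.00000.


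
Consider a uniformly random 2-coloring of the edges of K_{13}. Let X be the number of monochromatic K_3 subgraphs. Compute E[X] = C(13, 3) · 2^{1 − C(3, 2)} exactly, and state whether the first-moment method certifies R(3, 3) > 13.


E[X] = C(13, 3) · 2^{1 − 3} = 286 · 2^{−2} = 286/4.
As a reduced fraction: E[X] = 143/2 ≈ 71.500000.
Is E[X] < 1? NO.
Since E[X] ≥ 1, the first-moment bound is inconclusive at n = 13; it does NOT by itself certify R(3, 3) > 13.

E[X] = 143/2 ≈ 71.500000; E[X] ≥ 1; first-moment method inconclusive here.


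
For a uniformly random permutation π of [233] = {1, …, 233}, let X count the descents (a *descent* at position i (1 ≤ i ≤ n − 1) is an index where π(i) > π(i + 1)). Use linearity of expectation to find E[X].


Write X = Σ X_I over i = 1, …, 232, with X_I the indicator of one descent.
There are 232 indicators.
For each fixed i, the pair (π(i), π(i+1)) is a uniformly random ordered pair of distinct values from {1, …, 233}; by symmetry P[π(i) > π(i+1)] = 1/2.
By linearity: E[X] = 232 · (1/2) = (233 − 1) · (1/2) = 116 ≈ 116.000.

E[X] = 116 = 116.000.


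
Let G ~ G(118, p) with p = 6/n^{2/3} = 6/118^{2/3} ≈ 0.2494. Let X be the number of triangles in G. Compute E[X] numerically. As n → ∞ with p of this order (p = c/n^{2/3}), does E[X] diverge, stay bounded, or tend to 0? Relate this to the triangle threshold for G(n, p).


Number of potential triangles: C(118, 3) = 266916.
Each occurs with probability p³ ≈ (0.2494)³ ≈ 1.5512784e-02.
By linearity: E[X] = C(118, 3)·p³ ≈ 266916 · 1.5512784e-02 ≈ 4140.61017.
Since α = 2/3 < 1, p = c/n^{2/3} ≫ 1/n is above the triangle threshold p ~ 1/n. Asymptotically E[X] ~ (c³/6)·n^{3(1−α)} = (6³/6)·n^{1} → ∞; triangles are abundant w.h.p.

E[X] ≈ 4140.61017; in regime p = Θ(1/n^{2/3}) E[X] diverges (above the triangle threshold p ~ 1/n).


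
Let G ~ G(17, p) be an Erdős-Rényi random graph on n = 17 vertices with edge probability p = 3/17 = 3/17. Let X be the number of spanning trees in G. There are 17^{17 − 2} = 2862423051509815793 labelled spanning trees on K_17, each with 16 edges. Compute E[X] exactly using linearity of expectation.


K_17 has 17^{17 − 2} = 2862423051509815793 labelled spanning trees.
For each such spanning tree H, let X_H = 1 if all 16 edges of H are present in G. Then P[X_H = 1] = p^{16} = (3/17)^{16} = 43046721/48661191875666868481.
By linearity: E[X] = Σ_H E[X_H] = 2862423051509815793 · p^{16} = 2862423051509815793 · 43046721/48661191875666868481 = 43046721/17.
Numerically: E[X] ≈ 2.53216e+06.

E[X] = 2862423051509815793 · (3/17)^{16} = 43046721/17 ≈ 2.53216e+06.


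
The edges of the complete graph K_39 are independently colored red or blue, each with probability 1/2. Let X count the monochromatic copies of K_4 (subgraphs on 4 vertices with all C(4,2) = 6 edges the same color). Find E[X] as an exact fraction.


Let X = Σ_S X_S over the C(39, 4) = 82251 subsets S of size 4, where X_S = 1 if the K_4 on S is monochromatic.
For a fixed S, the K_4 on S has C(4, 2) = 6 edges. P[all 6 edges red] = (1/2)^6, and likewise for blue, so P[monochromatic] = 2·(1/2)^6 = 2^{1 − 6} = 1/32.
By linearity of expectation: E[X] = C(39, 4) · 2^{1 − 6} = 82251 · 1/32 = 82251/32.
Numerically: E[X] ≈ 2570.344.

E[X] = C(39,4)·2^(1−C(4,2)) = 82251/32 ≈ 2570.344.


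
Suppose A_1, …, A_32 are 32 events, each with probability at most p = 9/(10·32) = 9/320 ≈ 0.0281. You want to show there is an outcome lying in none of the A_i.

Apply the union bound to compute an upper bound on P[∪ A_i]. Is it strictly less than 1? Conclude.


Union bound: P[∪_{i=1}^{32} A_i] ≤ Σ_i P[A_i] ≤ 32·p = 32·(9/320) = 9/10.
Numerically: 9/10 ≈ 0.9000.
Is 9/10 < 1? YES.
Since P[∪ A_i] ≤ 9/10 < 1, the complement has P[∩ A_i^c] ≥ 1 − 9/10 = 1/10 > 0, so some outcome avoids every A_i.

32·p = 9/10 ≈ 0.9000; existence CERTIFIED by the union bound.


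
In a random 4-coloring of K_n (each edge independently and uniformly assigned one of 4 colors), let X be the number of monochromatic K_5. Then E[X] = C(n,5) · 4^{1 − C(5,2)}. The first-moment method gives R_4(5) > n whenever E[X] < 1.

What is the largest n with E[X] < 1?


We need C(n, 5) · 4^{1 − 10} < 1, i.e. C(n, 5) < 4^{10 − 1} = 262144.
Check values of n near the boundary:
  n = 31: C(31, 5) = 169911; 169911 < 262144? YES
  n = 32: C(32, 5) = 201376; 201376 < 262144? YES
  n = 33: C(33, 5) = 237336; 237336 < 262144? YES
  n = 34: C(34, 5) = 278256; 278256 < 262144? NO
The largest n with C(n, 5) < 262144 is n = 33 (where E[X] = 29667/32768 ≈ 0.9054). Hence R_4(5) > 33, i.e. R_4(5) ≥ 34.

Largest n = 33; hence R_4(5) > 33.


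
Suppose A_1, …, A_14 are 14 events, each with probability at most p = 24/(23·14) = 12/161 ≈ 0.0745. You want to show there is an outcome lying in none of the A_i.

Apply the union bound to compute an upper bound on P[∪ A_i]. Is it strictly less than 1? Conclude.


Union bound: P[∪_{i=1}^{14} A_i] ≤ Σ_i P[A_i] ≤ 14·p = 14·(12/161) = 24/23.
Numerically: 24/23 ≈ 1.0435.
Is 24/23 < 1? NO.
Since the bound 24/23 is ≥ 1, the union bound is uninformative here; it does NOT by itself certify existence.

14·p = 24/23 ≈ 1.0435; existence NOT certified by the union bound.


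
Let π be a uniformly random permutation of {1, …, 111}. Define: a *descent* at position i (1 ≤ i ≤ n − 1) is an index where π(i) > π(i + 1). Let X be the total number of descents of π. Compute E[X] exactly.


Write X = Σ X_I over i = 1, …, 110, with X_I the indicator of one descent.
There are 110 indicators.
For each fixed i, the pair (π(i), π(i+1)) is a uniformly random ordered pair of distinct values from {1, …, 111}; by symmetry P[π(i) > π(i+1)] = 1/2.
By linearity: E[X] = 110 · (1/2) = (111 − 1) · (1/2) = 55 ≈ 55.000000.

E[X] = 55 = 55.000000.


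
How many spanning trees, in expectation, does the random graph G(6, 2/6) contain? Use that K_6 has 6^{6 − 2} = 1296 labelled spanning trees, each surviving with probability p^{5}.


K_6 has 6^{6 − 2} = 1296 labelled spanning trees.
For each such spanning tree H, let X_H = 1 if all 5 edges of H are present in G. Then P[X_H = 1] = p^{5} = (1/3)^{5} = 1/243.
By linearity: E[X] = Σ_H E[X_H] = 1296 · p^{5} = 1296 · 1/243 = 16/3.
Numerically: E[X] ≈ 5.3333.

E[X] = 1296 · (1/3)^{5} = 16/3 ≈ 5.3333.


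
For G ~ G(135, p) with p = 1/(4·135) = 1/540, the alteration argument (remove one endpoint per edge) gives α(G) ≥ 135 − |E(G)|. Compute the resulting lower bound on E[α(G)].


E[|E(G)|] = C(135, 2)·p = 9045 · (1/540) = 67/4.
E[α(G)] ≥ n − E[|E(G)|] = 135 − 67/4 = 473/4.
Numerically: ≈ 118.250000.
(This is only a lower bound; the true E[α(G)] may be larger.)

E[α(G)] ≥ 473/4 ≈ 118.250000.


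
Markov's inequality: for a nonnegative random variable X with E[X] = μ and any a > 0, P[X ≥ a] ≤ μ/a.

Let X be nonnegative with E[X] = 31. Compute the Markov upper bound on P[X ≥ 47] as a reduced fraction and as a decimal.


μ = E[X] = 31, a = 47.
Markov: P[X ≥ 47] ≤ μ/a = (31)/47 = 31/47.
Numerically: ≈ 0.65957.
(Since a = 47 > μ = 31.00000, the bound 31/47 is < 1 and informative.)

P[X ≥ 47] ≤ 31/47 ≈ 0.65957.


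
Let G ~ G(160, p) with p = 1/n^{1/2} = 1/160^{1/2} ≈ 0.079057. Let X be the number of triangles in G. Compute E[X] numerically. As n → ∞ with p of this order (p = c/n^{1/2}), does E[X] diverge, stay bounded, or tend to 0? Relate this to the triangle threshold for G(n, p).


Number of potential triangles: C(160, 3) = 669920.
Each occurs with probability p³ ≈ (0.079057)³ ≈ 4.9410588e-04.
By linearity: E[X] = C(160, 3)·p³ ≈ 669920 · 4.9410588e-04 ≈ 331.01141.
Since α = 1/2 < 1, p = c/n^{1/2} ≫ 1/n is above the triangle threshold p ~ 1/n. Asymptotically E[X] ~ (c³/6)·n^{3(1−α)} = (1³/6)·n^{1.5} → ∞; triangles are abundant w.h.p.

E[X] ≈ 331.01141; in regime p = Θ(1/n^{1/2}) E[X] diverges (above the triangle threshold p ~ 1/n).


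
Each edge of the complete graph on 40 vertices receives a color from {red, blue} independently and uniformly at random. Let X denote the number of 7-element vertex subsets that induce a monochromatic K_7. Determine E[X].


Let X = Σ_S X_S over the C(40, 7) = 18643560 subsets S of size 7, where X_S = 1 if the K_7 on S is monochromatic.
For a fixed S, the K_7 on S has C(7, 2) = 21 edges. P[all 21 edges red] = (1/2)^21, and likewise for blue, so P[monochromatic] = 2·(1/2)^21 = 2^{1 − 21} = 1/1048576.
By linearity of expectation: E[X] = C(40, 7) · 2^{1 − 21} = 18643560 · 1/1048576 = 2330445/131072.
Numerically: E[X] ≈ 17.7799.

E[X] = C(40,7)·2^(1−C(7,2)) = 2330445/131072 ≈ 17.7799.


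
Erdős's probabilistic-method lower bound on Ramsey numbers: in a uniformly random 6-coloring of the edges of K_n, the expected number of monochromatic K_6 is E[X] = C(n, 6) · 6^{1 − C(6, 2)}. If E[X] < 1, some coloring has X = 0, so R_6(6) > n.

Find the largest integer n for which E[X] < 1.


We need C(n, 6) · 6^{1 − 15} < 1, i.e. C(n, 6) < 6^{15 − 1} = 78364164096.
Check values of n near the boundary:
  n = 195: C(195, 6) = 70656049360; 70656049360 < 78364164096? YES
  n = 196: C(196, 6) = 72887293024; 72887293024 < 78364164096? YES
  n = 197: C(197, 6) = 75176946208; 75176946208 < 78364164096? YES
  n = 198: C(198, 6) = 77526225777; 77526225777 < 78364164096? YES
  n = 199: C(199, 6) = 79936367511; 79936367511 < 78364164096? NO
  n = 200: C(200, 6) = 82408626300; 82408626300 < 78364164096? NO
  n = 201: C(201, 6) = 84944276340; 84944276340 < 78364164096? NO
The largest n with C(n, 6) < 78364164096 is n = 198 (where E[X] = 25842075259/26121388032 ≈ 0.98931). Hence R_6(6) > 198, i.e. R_6(6) ≥ 199.

Largest n = 198; hence R_6(6) > 198.


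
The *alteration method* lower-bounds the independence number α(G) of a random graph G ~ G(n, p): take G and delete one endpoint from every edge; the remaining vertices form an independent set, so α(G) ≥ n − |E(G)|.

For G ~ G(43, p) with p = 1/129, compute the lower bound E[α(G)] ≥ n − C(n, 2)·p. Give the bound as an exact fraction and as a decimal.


E[|E(G)|] = C(43, 2)·p = 903 · (1/129) = 7.
E[α(G)] ≥ n − E[|E(G)|] = 43 − 7 = 36.
Numerically: ≈ 36.0000.
(This is only a lower bound; the true E[α(G)] may be larger.)

E[α(G)] ≥ 36 ≈ 36.0000.


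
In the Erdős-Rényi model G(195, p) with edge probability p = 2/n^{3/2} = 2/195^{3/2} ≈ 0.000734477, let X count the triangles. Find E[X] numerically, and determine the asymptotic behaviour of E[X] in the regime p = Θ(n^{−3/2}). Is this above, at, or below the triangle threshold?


Number of potential triangles: C(195, 3) = 1216865.
Each occurs with probability p³ ≈ (0.000734477)³ ≈ 3.96218031e-10.
By linearity: E[X] = C(195, 3)·p³ ≈ 1216865 · 3.96218031e-10 ≈ 0.000482.
Since α = 3/2 > 1, p = c/n^{3/2} = o(1/n) is below the triangle threshold p ~ 1/n. Asymptotically E[X] ~ (c³/6)·n^{3(1−α)} = (2³/6)·n^{-1.5} → 0, so by Markov's inequality G has no triangles w.h.p.

E[X] ≈ 0.000482; in regime p = Θ(1/n^{3/2}) E[X] tends to 0 (below the triangle threshold p ~ 1/n).


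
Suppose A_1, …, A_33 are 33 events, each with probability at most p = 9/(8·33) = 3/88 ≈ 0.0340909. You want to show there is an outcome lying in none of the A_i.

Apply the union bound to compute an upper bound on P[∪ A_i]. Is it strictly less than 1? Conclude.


Union bound: P[∪_{i=1}^{33} A_i] ≤ Σ_i P[A_i] ≤ 33·p = 33·(3/88) = 9/8.
Numerically: 9/8 ≈ 1.1250000.
Is 9/8 < 1? NO.
Since the bound 9/8 is ≥ 1, the union bound is uninformative here; it does NOT by itself certify existence.

33·p = 9/8 ≈ 1.1250000; existence NOT certified by the union bound.


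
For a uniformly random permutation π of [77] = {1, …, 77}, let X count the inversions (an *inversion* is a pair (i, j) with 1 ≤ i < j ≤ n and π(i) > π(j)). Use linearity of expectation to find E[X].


Write X = Σ X_I over the C(77, 2) = 2926 pairs i < j, with X_I the indicator of one inversion.
There are 2926 indicators.
For each fixed pair i < j, the values π(i) and π(j) are two distinct elements of {1, …, 77} in uniformly random order; by symmetry P[π(i) > π(j)] = 1/2.
By linearity: E[X] = 2926 · (1/2) = C(77, 2) · (1/2) = 2926/2 = 1463 ≈ 1463.000.

E[X] = 1463 = 1463.000.


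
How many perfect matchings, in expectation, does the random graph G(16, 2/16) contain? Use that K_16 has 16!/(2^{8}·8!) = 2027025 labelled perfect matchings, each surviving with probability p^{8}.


K_16 has 16!/(2^{8}·8!) = 2027025 labelled perfect matchings.
For each such perfect matching H, let X_H = 1 if all 8 edges of H are present in G. Then P[X_H = 1] = p^{8} = (1/8)^{8} = 1/16777216.
Summing the indicators: E[X] = Σ_H E[X_H] = 2027025 · p^{8} = 2027025 · 1/16777216 = 2027025/16777216.
Numerically: E[X] ≈ 0.12082.

E[X] = 2027025 · (1/8)^{8} = 2027025/16777216 ≈ 0.12082.


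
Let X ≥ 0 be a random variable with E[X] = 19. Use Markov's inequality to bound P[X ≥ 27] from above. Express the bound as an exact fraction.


μ = E[X] = 19, a = 27.
Markov: P[X ≥ 27] ≤ μ/a = (19)/27 = 19/27.
Numerically: ≈ 0.704.
(Since a = 27 > μ = 19.000, the bound 19/27 is < 1 and informative.)

P[X ≥ 27] ≤ 19/27 ≈ 0.704.


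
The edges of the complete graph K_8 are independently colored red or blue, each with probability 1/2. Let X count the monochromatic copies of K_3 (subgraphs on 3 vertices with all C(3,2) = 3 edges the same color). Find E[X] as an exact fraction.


Let X = Σ_S X_S over the C(8, 3) = 56 subsets S of size 3, where X_S = 1 if the K_3 on S is monochromatic.
For a fixed S, the K_3 on S has C(3, 2) = 3 edges. P[all 3 edges red] = (1/2)^3, and likewise for blue, so P[monochromatic] = 2·(1/2)^3 = 2^{1 − 3} = 1/4.
By linearity: E[X] = C(8, 3) · 2^{1 − 3} = 56 · 1/4 = 14.
Numerically: E[X] ≈ 14.00000.

E[X] = C(8,3)·2^(1−C(3,2)) = 14 ≈ 14.00000.


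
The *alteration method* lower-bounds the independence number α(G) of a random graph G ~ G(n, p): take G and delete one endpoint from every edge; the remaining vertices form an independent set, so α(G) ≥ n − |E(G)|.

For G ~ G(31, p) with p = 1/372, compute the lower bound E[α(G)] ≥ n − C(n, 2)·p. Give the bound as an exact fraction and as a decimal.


E[|E(G)|] = C(31, 2)·p = 465 · (1/372) = 5/4.
E[α(G)] ≥ n − E[|E(G)|] = 31 − 5/4 = 119/4.
Numerically: ≈ 29.7500.
(This is only a lower bound; the true E[α(G)] may be larger.)

E[α(G)] ≥ 119/4 ≈ 29.7500.


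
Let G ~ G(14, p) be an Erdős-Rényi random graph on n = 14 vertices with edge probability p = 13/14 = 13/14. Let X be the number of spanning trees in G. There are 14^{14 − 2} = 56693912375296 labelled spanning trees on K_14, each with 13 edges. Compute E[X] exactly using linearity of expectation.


K_14 has 14^{14 − 2} = 56693912375296 labelled spanning trees.
For each such spanning tree H, let X_H = 1 if all 13 edges of H are present in G. Then P[X_H = 1] = p^{13} = (13/14)^{13} = 302875106592253/793714773254144.
Summing the indicators: E[X] = Σ_H E[X_H] = 56693912375296 · p^{13} = 56693912375296 · 302875106592253/793714773254144 = 302875106592253/14.
Numerically: E[X] ≈ 2.1634e+13.

E[X] = 56693912375296 · (13/14)^{13} = 302875106592253/14 ≈ 2.1634e+13.


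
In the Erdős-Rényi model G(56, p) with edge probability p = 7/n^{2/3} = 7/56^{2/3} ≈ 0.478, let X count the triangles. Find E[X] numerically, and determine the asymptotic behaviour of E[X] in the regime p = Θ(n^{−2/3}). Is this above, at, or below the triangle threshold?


Number of potential triangles: C(56, 3) = 27720.
Each occurs with probability p³ ≈ (0.478)³ ≈ 1.09375e-01.
By linearity: E[X] = C(56, 3)·p³ ≈ 27720 · 1.09375e-01 ≈ 3031.875.
Since α = 2/3 < 1, p = c/n^{2/3} ≫ 1/n is above the triangle threshold p ~ 1/n. Asymptotically E[X] ~ (c³/6)·n^{3(1−α)} = (7³/6)·n^{1} → ∞; triangles are abundant w.h.p.

E[X] ≈ 3031.875; in regime p = Θ(1/n^{2/3}) E[X] diverges (above the triangle threshold p ~ 1/n).


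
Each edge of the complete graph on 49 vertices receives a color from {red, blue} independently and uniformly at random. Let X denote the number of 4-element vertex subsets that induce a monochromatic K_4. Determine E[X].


Let X = Σ_S X_S over the C(49, 4) = 211876 subsets S of size 4, where X_S = 1 if the K_4 on S is monochromatic.
For a fixed S, the K_4 on S has C(4, 2) = 6 edges. P[all 6 edges red] = (1/2)^6, and likewise for blue, so P[monochromatic] = 2·(1/2)^6 = 2^{1 − 6} = 1/32.
By linearity: E[X] = C(49, 4) · 2^{1 − 6} = 211876 · 1/32 = 52969/8.
Numerically: E[X] ≈ 6621.125.

E[X] = C(49,4)·2^(1−C(4,2)) = 52969/8 ≈ 6621.125.


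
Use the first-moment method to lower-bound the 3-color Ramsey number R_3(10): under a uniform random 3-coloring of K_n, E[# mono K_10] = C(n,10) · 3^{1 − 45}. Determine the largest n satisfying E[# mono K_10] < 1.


We need C(n, 10) · 3^{1 − 45} < 1, i.e. C(n, 10) < 3^{45 − 1} = 984770902183611232881.
Check values of n near the boundary:
  n = 569: C(569, 10) = 905357721286137524328; 905357721286137524328 < 984770902183611232881? YES
  n = 570: C(570, 10) = 921524823451961408691; 921524823451961408691 < 984770902183611232881? YES
  n = 571: C(571, 10) = 937951290893172842001; 937951290893172842001 < 984770902183611232881? YES
  n = 572: C(572, 10) = 954640815642161682606; 954640815642161682606 < 984770902183611232881? YES
  n = 573: C(573, 10) = 971597135635805762226; 971597135635805762226 < 984770902183611232881? YES
  n = 574: C(574, 10) = 988824035203816502691; 988824035203816502691 < 984770902183611232881? NO
  n = 575: C(575, 10) = 1006325345561406175305; 1006325345561406175305 < 984770902183611232881? NO
  n = 576: C(576, 10) = 1024104945306307344480; 1024104945306307344480 < 984770902183611232881? NO
The largest n with C(n, 10) < 984770902183611232881 is n = 573 (where E[X] = 35985079097622435638/36472996377170786403 ≈ 0.986623). Hence R_3(10) > 573, i.e. R_3(10) ≥ 574.

Largest n = 573; hence R_3(10) > 573.


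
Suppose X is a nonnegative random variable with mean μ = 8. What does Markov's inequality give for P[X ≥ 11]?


μ = E[X] = 8, a = 11.
Markov: P[X ≥ 11] ≤ μ/a = (8)/11 = 8/11.
Numerically: ≈ 0.7273.
(Since a = 11 > μ = 8.0000, the bound 8/11 is < 1 and informative.)

P[X ≥ 11] ≤ 8/11 ≈ 0.7273.


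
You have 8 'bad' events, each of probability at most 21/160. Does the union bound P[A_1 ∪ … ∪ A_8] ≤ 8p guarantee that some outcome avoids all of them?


Union bound: P[∪_{i=1}^{8} A_i] ≤ Σ_i P[A_i] ≤ 8·p = 8·(21/160) = 21/20.
Numerically: 21/20 ≈ 1.0500000.
Is 21/20 < 1? NO.
Since the bound 21/20 is ≥ 1, the union bound is uninformative here; it does NOT by itself certify existence.

8·p = 21/20 ≈ 1.0500000; existence NOT certified by the union bound.


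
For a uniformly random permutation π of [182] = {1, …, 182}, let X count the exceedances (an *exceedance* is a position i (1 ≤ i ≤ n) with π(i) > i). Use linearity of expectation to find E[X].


Write X = Σ_{i=1}^{182} X_i, where X_i = 1_{π(i) > i}.
For each fixed i, π(i) is uniform over {1, …, 182} (marginal of a uniform permutation), so P[π(i) > i] = (n − i)/n. Summing: Σ_{i=1}^{182} (n − i)/n = (0 + 1 + … + 181)/182 = 182(182 − 1)/(2·182) = (182 − 1)/2.
Hence E[X] = Σ_{i=1}^{182} (182 − i)/182 = 181/2 ≈ 90.5000.

E[X] = 181/2 = 90.5000.


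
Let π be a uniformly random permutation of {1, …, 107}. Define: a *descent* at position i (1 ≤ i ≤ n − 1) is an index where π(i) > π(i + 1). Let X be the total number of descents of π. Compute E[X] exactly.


Write X = Σ X_I over i = 1, …, 106, with X_I the indicator of one descent.
There are 106 indicators.
For each fixed i, the pair (π(i), π(i+1)) is a uniformly random ordered pair of distinct values from {1, …, 107}; by symmetry P[π(i) > π(i+1)] = 1/2.
By linearity: E[X] = 106 · (1/2) = (107 − 1) · (1/2) = 53 ≈ 53.00000.

E[X] = 53 = 53.00000.


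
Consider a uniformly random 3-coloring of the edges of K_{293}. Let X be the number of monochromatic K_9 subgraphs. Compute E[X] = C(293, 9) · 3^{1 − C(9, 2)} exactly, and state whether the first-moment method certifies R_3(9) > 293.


E[X] = C(293, 9) · 3^{1 − 36} = 38740172144007620 · 3^{−35} = 38740172144007620/50031545098999707.
As a reduced fraction: E[X] = 38740172144007620/50031545098999707 ≈ 0.774.
Is E[X] < 1? YES.
Since E[X] < 1, there exists a 3-coloring of K_{293} with no monochromatic K_9; hence R_3(9) > 293.

E[X] = 38740172144007620/50031545098999707 ≈ 0.774; E[X] < 1, so R_3(9) > 293.


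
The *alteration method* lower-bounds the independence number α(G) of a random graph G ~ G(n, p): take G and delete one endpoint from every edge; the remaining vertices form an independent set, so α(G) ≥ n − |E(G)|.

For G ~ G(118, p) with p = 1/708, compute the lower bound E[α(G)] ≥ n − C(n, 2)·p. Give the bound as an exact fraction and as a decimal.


E[|E(G)|] = C(118, 2)·p = 6903 · (1/708) = 39/4.
E[α(G)] ≥ n − E[|E(G)|] = 118 − 39/4 = 433/4.
Numerically: ≈ 108.2500.
(This is only a lower bound; the true E[α(G)] may be larger.)

E[α(G)] ≥ 433/4 ≈ 108.2500.
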